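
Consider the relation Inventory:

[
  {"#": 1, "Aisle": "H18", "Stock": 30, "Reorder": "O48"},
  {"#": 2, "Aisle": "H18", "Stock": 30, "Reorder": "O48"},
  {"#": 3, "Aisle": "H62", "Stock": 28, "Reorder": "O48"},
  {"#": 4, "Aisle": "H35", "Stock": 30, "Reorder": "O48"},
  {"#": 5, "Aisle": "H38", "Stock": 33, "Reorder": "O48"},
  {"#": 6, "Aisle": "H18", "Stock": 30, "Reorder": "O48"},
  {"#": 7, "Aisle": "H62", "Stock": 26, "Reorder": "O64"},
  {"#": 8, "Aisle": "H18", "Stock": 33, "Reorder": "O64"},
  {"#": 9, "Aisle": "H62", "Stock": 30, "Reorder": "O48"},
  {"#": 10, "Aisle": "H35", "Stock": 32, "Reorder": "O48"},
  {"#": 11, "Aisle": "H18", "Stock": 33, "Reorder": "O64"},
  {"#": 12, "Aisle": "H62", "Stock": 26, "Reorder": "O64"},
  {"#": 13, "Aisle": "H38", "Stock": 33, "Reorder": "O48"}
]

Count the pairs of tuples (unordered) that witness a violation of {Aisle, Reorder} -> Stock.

(Aisle=H18, Reorder=O48): all 3 rows agree on Stock — 0 pairs.
(Aisle=H62, Reorder=O48): violating pairs (3,9) — 1 pair.
(Aisle=H35, Reorder=O48): violating pairs (4,10) — 1 pair.
(Aisle=H38, Reorder=O48): all 2 rows agree on Stock — 0 pairs.
(Aisle=H62, Reorder=O64): all 2 rows agree on Stock — 0 pairs.
(Aisle=H18, Reorder=O64): all 2 rows agree on Stock — 0 pairs.

2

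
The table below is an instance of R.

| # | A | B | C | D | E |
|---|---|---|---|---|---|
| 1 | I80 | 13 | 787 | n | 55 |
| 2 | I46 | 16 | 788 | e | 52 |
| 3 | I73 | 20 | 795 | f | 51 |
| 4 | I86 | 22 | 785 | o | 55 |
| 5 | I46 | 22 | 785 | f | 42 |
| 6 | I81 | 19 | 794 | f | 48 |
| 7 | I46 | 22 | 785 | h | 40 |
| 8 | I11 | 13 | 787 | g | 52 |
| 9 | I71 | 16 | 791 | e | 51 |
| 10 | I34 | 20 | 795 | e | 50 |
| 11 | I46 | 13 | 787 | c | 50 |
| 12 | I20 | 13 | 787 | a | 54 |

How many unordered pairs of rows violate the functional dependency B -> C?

1

B=13: all 4 rows agree on C — 0 pairs.
B=16: violating pairs (2,9) — 1 pair.
B=20: all 2 rows agree on C — 0 pairs.
B=22: all 3 rows agree on C — 0 pairs.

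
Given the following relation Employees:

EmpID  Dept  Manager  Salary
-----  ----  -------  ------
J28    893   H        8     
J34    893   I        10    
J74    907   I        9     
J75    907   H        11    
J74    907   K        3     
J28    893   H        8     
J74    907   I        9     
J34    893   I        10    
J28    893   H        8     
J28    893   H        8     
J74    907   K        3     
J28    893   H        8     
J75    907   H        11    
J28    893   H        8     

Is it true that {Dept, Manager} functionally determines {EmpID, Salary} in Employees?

(Dept=893, Manager=H): 6 rows → {EmpID,Salary} = (J28, 8), (J28, 8), (J28, 8), (J28, 8), (J28, 8), (J28, 8) ✓
(Dept=893, Manager=I): 2 rows → {EmpID,Salary} = (J34, 10), (J34, 10) ✓
(Dept=907, Manager=I): 2 rows → {EmpID,Salary} = (J74, 9), (J74, 9) ✓
(Dept=907, Manager=H): 2 rows → {EmpID,Salary} = (J75, 11), (J75, 11) ✓
(Dept=907, Manager=K): 2 rows → {EmpID,Salary} = (J74, 3), (J74, 3) ✓
Every {Dept, Manager} value is associated with a single {EmpID, Salary} value, so {Dept, Manager} -> {EmpID, Salary} holds.

Yes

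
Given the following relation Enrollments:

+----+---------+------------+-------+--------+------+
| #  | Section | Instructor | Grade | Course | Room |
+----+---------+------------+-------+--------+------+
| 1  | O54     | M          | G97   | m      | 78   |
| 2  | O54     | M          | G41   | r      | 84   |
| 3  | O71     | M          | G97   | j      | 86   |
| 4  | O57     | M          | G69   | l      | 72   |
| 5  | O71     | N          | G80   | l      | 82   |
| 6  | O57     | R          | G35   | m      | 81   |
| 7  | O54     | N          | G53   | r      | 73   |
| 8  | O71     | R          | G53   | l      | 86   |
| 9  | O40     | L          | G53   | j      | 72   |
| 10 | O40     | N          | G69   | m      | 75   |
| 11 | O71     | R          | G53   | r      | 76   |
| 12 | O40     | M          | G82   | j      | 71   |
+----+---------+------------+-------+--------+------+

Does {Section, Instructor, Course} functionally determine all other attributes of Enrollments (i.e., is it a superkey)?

Yes

All 12 rows have distinct {Section, Instructor, Course} values, so {Section, Instructor, Course} → (all attributes) holds and {Section, Instructor, Course} is a superkey.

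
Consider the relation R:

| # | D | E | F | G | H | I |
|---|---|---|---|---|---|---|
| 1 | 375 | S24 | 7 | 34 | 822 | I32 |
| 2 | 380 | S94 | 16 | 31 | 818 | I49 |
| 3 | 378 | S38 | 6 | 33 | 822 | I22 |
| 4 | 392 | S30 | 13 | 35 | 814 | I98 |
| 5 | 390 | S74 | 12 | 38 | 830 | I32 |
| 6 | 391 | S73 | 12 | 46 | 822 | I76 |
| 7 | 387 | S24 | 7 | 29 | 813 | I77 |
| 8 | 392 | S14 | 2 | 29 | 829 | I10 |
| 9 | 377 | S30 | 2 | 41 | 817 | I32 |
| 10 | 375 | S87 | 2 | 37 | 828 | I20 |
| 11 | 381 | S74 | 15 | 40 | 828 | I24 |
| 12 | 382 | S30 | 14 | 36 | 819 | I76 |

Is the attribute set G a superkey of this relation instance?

No

Rows 7 and 8 have the same G value G=29 but are distinct tuples, so G does not determine every attribute — not a superkey.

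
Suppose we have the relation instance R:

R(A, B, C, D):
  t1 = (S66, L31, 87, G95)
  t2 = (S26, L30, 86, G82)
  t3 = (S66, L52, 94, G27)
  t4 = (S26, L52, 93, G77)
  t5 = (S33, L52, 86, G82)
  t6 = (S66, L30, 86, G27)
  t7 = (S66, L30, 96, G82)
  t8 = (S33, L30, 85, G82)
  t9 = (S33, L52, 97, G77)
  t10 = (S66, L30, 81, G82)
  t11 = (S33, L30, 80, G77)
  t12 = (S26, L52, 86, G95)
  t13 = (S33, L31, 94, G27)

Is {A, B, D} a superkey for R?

Rows 7 and 10 have the same {A, B, D} value (A=S66, B=L30, D=G82) but are distinct tuples, so {A, B, D} does not determine every attribute — not a superkey.

No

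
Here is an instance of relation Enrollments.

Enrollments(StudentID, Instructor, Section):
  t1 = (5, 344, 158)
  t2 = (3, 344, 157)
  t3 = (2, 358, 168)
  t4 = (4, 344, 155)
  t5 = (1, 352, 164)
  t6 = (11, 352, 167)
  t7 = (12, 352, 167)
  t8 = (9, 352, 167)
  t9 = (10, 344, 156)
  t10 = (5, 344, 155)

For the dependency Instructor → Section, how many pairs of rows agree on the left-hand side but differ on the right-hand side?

12

Instructor=344: violating pairs (1,2), (1,4), (1,9), (1,10), (2,4), (2,9), (2,10), (4,9), (9,10) — 9 pairs.
Instructor=352: violating pairs (5,6), (5,7), (5,8) — 3 pairs.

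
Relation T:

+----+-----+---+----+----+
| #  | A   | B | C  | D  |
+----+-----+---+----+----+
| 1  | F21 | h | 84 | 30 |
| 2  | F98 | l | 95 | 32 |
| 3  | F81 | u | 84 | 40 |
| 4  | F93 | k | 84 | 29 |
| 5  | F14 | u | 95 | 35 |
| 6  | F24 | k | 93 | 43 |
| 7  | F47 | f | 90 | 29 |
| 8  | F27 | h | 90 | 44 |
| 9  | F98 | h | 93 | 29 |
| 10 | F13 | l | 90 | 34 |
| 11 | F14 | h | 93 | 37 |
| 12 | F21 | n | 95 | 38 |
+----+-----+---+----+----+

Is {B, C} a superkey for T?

No

Rows 9 and 11 have the same {B, C} value (B=h, C=93) but are distinct tuples, so {B, C} does not determine every attribute — not a superkey.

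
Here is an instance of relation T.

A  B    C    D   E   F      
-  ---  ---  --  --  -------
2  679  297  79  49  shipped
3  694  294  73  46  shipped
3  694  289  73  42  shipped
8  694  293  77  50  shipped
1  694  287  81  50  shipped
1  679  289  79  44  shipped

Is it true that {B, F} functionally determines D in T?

No

(B=679, F=shipped): 2 rows → D = 79, 79 ✓
(B=694, F=shipped): 4 rows → D takes values {73, 77, 81} — violation
Two rows agree on {B, F} but differ on D, so {B, F} → D does not hold.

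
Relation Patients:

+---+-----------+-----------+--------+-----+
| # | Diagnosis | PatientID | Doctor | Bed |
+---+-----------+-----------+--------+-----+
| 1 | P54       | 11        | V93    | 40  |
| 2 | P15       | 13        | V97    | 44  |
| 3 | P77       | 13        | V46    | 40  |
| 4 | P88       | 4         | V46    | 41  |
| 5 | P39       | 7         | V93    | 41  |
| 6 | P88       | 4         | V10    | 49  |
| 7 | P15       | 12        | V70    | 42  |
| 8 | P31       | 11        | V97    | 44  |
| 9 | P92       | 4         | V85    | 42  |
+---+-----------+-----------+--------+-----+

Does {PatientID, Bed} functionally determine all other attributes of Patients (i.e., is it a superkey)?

All 9 rows have distinct {PatientID, Bed} values, so {PatientID, Bed} → (all attributes) holds and {PatientID, Bed} is a superkey.

Yes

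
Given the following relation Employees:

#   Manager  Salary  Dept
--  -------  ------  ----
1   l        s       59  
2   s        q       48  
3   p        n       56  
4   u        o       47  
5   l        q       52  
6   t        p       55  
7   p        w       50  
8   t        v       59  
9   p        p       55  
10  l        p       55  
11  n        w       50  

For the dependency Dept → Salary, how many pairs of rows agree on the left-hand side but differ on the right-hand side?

1

Dept=59: violating pairs (1,8) — 1 pair.
Dept=55: all 3 rows agree on Salary — 0 pairs.
Dept=50: all 2 rows agree on Salary — 0 pairs.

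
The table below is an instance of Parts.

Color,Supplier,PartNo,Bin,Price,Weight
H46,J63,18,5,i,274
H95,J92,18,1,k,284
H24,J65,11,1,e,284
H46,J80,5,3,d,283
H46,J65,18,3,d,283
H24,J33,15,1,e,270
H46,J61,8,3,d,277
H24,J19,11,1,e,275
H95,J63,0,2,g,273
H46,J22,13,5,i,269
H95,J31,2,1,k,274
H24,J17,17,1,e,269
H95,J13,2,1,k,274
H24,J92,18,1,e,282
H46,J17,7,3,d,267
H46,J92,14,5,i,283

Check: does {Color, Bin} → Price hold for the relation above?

Yes

(Color=H46, Bin=5): 3 rows → Price = i, i, i ✓
(Color=H95, Bin=1): 3 rows → Price = k, k, k ✓
(Color=H24, Bin=1): 5 rows → Price = e, e, e, e, e ✓
(Color=H46, Bin=3): 4 rows → Price = d, d, d, d ✓
(Color=H95, Bin=2): 1 row → Price = g ✓
Every {Color, Bin} value is associated with a single Price value, so {Color, Bin} → Price holds.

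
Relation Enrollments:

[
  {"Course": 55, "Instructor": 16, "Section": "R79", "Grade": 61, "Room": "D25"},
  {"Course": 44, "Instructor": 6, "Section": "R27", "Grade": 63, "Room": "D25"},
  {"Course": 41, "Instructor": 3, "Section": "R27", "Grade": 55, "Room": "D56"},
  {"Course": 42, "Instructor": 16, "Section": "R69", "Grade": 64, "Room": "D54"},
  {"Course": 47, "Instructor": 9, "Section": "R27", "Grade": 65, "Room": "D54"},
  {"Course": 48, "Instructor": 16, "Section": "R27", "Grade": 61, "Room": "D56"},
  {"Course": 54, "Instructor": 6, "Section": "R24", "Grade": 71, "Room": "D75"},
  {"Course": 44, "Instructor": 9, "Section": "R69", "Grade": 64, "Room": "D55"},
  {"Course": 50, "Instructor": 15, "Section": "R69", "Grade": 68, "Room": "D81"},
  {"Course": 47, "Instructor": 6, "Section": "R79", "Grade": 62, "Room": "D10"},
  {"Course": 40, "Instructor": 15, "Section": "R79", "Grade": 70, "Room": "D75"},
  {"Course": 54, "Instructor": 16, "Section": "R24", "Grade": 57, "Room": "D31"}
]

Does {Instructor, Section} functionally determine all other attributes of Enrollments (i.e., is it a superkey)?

Yes

All 12 rows have distinct {Instructor, Section} values, so {Instructor, Section} → (all attributes) holds and {Instructor, Section} is a superkey.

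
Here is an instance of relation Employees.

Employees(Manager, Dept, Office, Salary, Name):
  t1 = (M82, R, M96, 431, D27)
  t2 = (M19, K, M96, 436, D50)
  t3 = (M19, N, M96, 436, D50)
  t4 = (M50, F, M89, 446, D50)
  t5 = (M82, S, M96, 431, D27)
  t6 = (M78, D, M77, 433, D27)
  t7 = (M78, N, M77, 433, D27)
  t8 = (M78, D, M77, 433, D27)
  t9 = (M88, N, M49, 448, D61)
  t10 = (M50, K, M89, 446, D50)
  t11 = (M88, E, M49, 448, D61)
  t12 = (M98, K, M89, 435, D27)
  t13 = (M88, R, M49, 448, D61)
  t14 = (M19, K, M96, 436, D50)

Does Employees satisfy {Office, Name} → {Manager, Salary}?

(Office=M96, Name=D27): rows 1, 5 → {Manager,Salary} = (M82, 431), (M82, 431) ✓
(Office=M96, Name=D50): rows 2, 3, 14 → {Manager,Salary} = (M19, 436), (M19, 436), (M19, 436) ✓
(Office=M89, Name=D50): rows 4, 10 → {Manager,Salary} = (M50, 446), (M50, 446) ✓
(Office=M77, Name=D27): rows 6, 7, 8 → {Manager,Salary} = (M78, 433), (M78, 433), (M78, 433) ✓
(Office=M49, Name=D61): rows 9, 11, 13 → {Manager,Salary} = (M88, 448), (M88, 448), (M88, 448) ✓
(Office=M89, Name=D27): row 12 → {Manager,Salary} = (M98, 435) ✓
Every {Office, Name} value is associated with a single {Manager, Salary} value, so {Office, Name} → {Manager, Salary} holds.

Yes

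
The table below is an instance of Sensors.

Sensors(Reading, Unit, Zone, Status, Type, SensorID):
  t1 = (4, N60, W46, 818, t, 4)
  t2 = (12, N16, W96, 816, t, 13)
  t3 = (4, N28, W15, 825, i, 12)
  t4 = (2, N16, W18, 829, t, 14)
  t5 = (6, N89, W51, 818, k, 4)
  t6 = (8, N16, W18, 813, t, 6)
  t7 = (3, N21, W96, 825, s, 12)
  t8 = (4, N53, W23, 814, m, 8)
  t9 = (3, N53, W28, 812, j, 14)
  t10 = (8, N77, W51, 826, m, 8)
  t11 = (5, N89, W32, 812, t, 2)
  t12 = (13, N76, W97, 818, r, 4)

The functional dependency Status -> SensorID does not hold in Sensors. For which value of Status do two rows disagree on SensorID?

Status=818: rows 1, 5, 12 → SensorID = 4, 4, 4 ✓
Status=816: row 2 → SensorID = 13 ✓
Status=825: rows 3, 7 → SensorID = 12, 12 ✓
Status=829: row 4 → SensorID = 14 ✓
Status=813: row 6 → SensorID = 6 ✓
Status=814: row 8 → SensorID = 8 ✓
Status=812: rows 9, 11 → SensorID takes values {14, 2} — violation
Status=826: row 10 → SensorID = 8 ✓
The only Status value with inconsistent SensorID is Status=812.

812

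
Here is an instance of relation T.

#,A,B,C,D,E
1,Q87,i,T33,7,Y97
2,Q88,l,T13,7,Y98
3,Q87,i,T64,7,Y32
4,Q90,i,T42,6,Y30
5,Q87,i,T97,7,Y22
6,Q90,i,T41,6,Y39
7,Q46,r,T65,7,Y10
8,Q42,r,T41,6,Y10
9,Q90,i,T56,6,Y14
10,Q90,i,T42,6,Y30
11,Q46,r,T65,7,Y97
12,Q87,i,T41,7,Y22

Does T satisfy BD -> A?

(B=i, D=7): rows 1, 3, 5, 12 → A = Q87, Q87, Q87, Q87 ✓
(B=l, D=7): row 2 → A = Q88 ✓
(B=i, D=6): rows 4, 6, 9, 10 → A = Q90, Q90, Q90, Q90 ✓
(B=r, D=7): rows 7, 11 → A = Q46, Q46 ✓
(B=r, D=6): row 8 → A = Q42 ✓
Every BD value is associated with a single A value, so BD -> A holds.

Yes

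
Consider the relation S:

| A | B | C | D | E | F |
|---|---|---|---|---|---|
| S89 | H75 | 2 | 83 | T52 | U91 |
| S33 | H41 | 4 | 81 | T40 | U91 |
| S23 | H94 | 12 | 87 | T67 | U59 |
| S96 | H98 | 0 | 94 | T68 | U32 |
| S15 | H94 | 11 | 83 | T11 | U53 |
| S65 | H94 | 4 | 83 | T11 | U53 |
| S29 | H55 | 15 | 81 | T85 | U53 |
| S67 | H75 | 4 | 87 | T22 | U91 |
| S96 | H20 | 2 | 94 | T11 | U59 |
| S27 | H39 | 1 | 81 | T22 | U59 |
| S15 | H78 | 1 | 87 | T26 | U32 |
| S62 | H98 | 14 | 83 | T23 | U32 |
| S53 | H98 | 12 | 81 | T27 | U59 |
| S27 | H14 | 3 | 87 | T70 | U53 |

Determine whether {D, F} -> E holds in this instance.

(D=83, F=U91): 1 row → E = T52 ✓
(D=81, F=U91): 1 row → E = T40 ✓
(D=87, F=U59): 1 row → E = T67 ✓
(D=94, F=U32): 1 row → E = T68 ✓
(D=83, F=U53): 2 rows → E = T11, T11 ✓
(D=81, F=U53): 1 row → E = T85 ✓
(D=87, F=U91): 1 row → E = T22 ✓
(D=94, F=U59): 1 row → E = T11 ✓
(D=81, F=U59): 2 rows → E takes values {T22, T27} — violation
(D=87, F=U32): 1 row → E = T26 ✓
(D=83, F=U32): 1 row → E = T23 ✓
(D=87, F=U53): 1 row → E = T70 ✓
Two rows agree on {D, F} but differ on E, so {D, F} -> E does not hold.

No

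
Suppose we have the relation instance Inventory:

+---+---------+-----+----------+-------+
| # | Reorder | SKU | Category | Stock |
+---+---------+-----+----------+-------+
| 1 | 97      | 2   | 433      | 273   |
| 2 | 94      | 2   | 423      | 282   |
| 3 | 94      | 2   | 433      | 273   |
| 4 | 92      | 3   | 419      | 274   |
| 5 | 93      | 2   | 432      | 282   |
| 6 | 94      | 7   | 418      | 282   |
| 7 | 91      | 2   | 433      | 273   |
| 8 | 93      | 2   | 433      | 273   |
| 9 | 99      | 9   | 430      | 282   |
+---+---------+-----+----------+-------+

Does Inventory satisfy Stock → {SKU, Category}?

Stock=273: rows 1, 3, 7, 8 → {SKU,Category} = (2, 433), (2, 433), (2, 433), (2, 433) ✓
Stock=282: rows 2, 5, 6, 9 → {SKU,Category} takes values {(2, 423), (2, 432), (7, 418), (9, 430)} — violation
Stock=274: row 4 → {SKU,Category} = (3, 419) ✓
Two rows agree on Stock but differ on {SKU, Category}, so Stock → {SKU, Category} does not hold.

No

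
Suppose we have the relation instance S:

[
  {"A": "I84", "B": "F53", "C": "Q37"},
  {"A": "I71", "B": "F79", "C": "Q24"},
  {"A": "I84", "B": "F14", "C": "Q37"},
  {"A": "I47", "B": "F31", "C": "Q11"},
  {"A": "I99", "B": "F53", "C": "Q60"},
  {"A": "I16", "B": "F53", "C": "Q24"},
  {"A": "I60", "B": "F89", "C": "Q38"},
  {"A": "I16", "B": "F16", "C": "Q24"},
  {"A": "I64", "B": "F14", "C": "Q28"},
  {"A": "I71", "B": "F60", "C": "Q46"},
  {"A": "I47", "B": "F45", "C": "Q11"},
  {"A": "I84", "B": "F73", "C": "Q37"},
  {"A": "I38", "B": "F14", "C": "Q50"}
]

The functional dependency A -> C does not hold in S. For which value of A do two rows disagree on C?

A=I84: 3 rows → C = Q37, Q37, Q37 ✓
A=I71: 2 rows → C takes values {Q24, Q46} — violation
A=I47: 2 rows → C = Q11, Q11 ✓
A=I99: 1 row → C = Q60 ✓
A=I16: 2 rows → C = Q24, Q24 ✓
A=I60: 1 row → C = Q38 ✓
A=I64: 1 row → C = Q28 ✓
A=I38: 1 row → C = Q50 ✓
The only A value with inconsistent C is A=I71.

I71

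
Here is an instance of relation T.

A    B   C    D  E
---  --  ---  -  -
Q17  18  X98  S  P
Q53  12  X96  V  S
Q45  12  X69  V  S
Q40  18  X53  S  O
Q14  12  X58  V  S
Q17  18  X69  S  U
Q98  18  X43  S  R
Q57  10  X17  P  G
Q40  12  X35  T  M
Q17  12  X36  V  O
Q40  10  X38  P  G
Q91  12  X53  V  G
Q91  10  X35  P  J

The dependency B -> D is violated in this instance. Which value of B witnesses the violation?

B=18: 4 rows → D = S, S, S, S ✓
B=12: 6 rows → D takes values {V, T} — violation
B=10: 3 rows → D = P, P, P ✓
The only B value with inconsistent D is B=12.

12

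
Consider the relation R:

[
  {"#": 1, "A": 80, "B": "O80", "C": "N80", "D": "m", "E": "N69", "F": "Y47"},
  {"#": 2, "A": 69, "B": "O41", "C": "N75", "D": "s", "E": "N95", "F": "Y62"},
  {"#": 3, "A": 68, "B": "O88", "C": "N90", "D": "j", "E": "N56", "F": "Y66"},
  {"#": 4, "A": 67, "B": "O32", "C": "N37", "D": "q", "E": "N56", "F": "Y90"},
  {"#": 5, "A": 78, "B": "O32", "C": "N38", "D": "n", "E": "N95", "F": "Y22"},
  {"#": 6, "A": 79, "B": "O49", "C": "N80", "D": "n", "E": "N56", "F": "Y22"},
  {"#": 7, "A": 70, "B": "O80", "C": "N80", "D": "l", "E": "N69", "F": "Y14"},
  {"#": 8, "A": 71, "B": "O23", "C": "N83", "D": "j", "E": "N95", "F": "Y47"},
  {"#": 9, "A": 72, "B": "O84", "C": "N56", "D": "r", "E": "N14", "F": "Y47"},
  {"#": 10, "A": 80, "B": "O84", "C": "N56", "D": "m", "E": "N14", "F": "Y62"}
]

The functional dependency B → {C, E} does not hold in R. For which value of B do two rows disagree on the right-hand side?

O32

B=O80: rows 1, 7 → {C,E} = (N80, N69), (N80, N69) ✓
B=O41: row 2 → {C,E} = (N75, N95) ✓
B=O88: row 3 → {C,E} = (N90, N56) ✓
B=O32: rows 4, 5 → {C,E} takes values {(N37, N56), (N38, N95)} — violation
B=O49: row 6 → {C,E} = (N80, N56) ✓
B=O23: row 8 → {C,E} = (N83, N95) ✓
B=O84: rows 9, 10 → {C,E} = (N56, N14), (N56, N14) ✓
The only B value with inconsistent RHS is B=O32.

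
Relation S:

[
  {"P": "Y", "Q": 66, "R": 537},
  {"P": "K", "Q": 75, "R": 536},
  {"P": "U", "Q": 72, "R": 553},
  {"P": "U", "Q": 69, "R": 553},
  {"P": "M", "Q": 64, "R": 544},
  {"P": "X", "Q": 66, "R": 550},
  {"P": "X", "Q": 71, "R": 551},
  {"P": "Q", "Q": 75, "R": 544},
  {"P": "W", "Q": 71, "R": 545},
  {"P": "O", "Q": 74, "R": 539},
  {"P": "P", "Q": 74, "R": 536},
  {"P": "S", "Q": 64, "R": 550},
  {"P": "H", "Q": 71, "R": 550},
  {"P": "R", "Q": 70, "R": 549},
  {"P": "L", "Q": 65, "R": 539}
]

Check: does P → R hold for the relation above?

P=Y: 1 row → R = 537 ✓
P=K: 1 row → R = 536 ✓
P=U: 2 rows → R = 553, 553 ✓
P=M: 1 row → R = 544 ✓
P=X: 2 rows → R takes values {550, 551} — violation
P=Q: 1 row → R = 544 ✓
P=W: 1 row → R = 545 ✓
P=O: 1 row → R = 539 ✓
P=P: 1 row → R = 536 ✓
P=S: 1 row → R = 550 ✓
P=H: 1 row → R = 550 ✓
P=R: 1 row → R = 549 ✓
P=L: 1 row → R = 539 ✓
Two rows agree on P but differ on R, so P → R does not hold.

No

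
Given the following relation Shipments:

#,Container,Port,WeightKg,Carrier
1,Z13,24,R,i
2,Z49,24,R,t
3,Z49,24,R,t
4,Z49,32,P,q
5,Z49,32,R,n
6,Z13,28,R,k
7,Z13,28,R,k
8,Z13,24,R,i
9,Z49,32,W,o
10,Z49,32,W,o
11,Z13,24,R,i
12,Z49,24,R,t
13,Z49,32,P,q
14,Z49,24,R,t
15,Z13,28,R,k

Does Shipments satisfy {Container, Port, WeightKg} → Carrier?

(Container=Z13, Port=24, WeightKg=R): rows 1, 8, 11 → Carrier = i, i, i ✓
(Container=Z49, Port=24, WeightKg=R): rows 2, 3, 12, 14 → Carrier = t, t, t, t ✓
(Container=Z49, Port=32, WeightKg=P): rows 4, 13 → Carrier = q, q ✓
(Container=Z49, Port=32, WeightKg=R): row 5 → Carrier = n ✓
(Container=Z13, Port=28, WeightKg=R): rows 6, 7, 15 → Carrier = k, k, k ✓
(Container=Z49, Port=32, WeightKg=W): rows 9, 10 → Carrier = o, o ✓
Every {Container, Port, WeightKg} value is associated with a single Carrier value, so {Container, Port, WeightKg} → Carrier holds.

Yes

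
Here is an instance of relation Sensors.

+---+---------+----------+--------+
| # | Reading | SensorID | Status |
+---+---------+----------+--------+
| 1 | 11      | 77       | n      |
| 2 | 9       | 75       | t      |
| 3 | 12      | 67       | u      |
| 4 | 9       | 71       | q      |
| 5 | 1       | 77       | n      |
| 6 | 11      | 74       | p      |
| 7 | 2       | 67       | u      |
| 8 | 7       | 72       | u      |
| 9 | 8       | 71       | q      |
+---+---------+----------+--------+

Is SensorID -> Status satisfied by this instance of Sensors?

SensorID=77: rows 1, 5 → Status = n, n ✓
SensorID=75: row 2 → Status = t ✓
SensorID=67: rows 3, 7 → Status = u, u ✓
SensorID=71: rows 4, 9 → Status = q, q ✓
SensorID=74: row 6 → Status = p ✓
SensorID=72: row 8 → Status = u ✓
Every SensorID value is associated with a single Status value, so SensorID -> Status holds.

Yes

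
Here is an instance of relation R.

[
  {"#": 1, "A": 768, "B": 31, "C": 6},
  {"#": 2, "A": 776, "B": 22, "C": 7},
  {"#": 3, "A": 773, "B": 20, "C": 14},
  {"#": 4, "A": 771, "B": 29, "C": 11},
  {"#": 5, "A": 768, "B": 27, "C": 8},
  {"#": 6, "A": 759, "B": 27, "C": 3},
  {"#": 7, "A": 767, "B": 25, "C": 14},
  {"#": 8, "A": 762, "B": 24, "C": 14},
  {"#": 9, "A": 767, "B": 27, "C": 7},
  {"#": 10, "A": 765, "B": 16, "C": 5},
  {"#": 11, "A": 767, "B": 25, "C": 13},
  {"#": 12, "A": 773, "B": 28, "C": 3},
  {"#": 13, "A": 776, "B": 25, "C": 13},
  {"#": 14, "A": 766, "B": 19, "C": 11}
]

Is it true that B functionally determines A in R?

B=31: row 1 → A = 768 ✓
B=22: row 2 → A = 776 ✓
B=20: row 3 → A = 773 ✓
B=29: row 4 → A = 771 ✓
B=27: rows 5, 6, 9 → A takes values {768, 759, 767} — violation
B=25: rows 7, 11, 13 → A takes values {767, 776} — violation
B=24: row 8 → A = 762 ✓
B=16: row 10 → A = 765 ✓
B=28: row 12 → A = 773 ✓
B=19: row 14 → A = 766 ✓
Two rows agree on B but differ on A, so B → A does not hold.

No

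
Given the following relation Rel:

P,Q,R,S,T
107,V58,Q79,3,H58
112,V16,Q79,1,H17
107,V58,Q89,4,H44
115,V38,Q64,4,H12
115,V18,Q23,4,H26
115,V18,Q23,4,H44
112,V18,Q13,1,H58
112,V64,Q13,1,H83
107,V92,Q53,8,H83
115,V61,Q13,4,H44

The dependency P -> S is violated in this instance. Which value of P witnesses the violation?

107

P=107: 3 rows → S takes values {3, 4, 8} — violation
P=112: 3 rows → S = 1, 1, 1 ✓
P=115: 4 rows → S = 4, 4, 4, 4 ✓
The only P value with inconsistent S is P=107.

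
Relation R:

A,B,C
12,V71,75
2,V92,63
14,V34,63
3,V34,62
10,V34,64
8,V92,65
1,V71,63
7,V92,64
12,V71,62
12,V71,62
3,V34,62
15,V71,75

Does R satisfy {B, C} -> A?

(B=V71, C=75): 2 rows → A takes values {12, 15} — violation
(B=V92, C=63): 1 row → A = 2 ✓
(B=V34, C=63): 1 row → A = 14 ✓
(B=V34, C=62): 2 rows → A = 3, 3 ✓
(B=V34, C=64): 1 row → A = 10 ✓
(B=V92, C=65): 1 row → A = 8 ✓
(B=V71, C=63): 1 row → A = 1 ✓
(B=V92, C=64): 1 row → A = 7 ✓
(B=V71, C=62): 2 rows → A = 12, 12 ✓
Two rows agree on {B, C} but differ on A, so {B, C} -> A does not hold.

No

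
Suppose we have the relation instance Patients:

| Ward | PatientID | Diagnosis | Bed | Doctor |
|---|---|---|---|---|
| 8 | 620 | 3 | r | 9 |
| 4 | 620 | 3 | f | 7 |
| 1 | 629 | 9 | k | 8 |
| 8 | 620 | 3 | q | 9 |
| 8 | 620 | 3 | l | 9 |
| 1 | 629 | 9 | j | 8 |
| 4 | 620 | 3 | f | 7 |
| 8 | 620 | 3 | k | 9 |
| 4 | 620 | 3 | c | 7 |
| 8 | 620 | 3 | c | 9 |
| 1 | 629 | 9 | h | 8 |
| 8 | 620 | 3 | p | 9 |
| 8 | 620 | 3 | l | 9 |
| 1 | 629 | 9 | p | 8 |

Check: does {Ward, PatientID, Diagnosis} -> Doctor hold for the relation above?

Yes

(Ward=8, PatientID=620, Diagnosis=3): 7 rows → Doctor = 9, 9, 9, 9, 9, 9, 9 ✓
(Ward=4, PatientID=620, Diagnosis=3): 3 rows → Doctor = 7, 7, 7 ✓
(Ward=1, PatientID=629, Diagnosis=9): 4 rows → Doctor = 8, 8, 8, 8 ✓
Every {Ward, PatientID, Diagnosis} value is associated with a single Doctor value, so {Ward, PatientID, Diagnosis} -> Doctor holds.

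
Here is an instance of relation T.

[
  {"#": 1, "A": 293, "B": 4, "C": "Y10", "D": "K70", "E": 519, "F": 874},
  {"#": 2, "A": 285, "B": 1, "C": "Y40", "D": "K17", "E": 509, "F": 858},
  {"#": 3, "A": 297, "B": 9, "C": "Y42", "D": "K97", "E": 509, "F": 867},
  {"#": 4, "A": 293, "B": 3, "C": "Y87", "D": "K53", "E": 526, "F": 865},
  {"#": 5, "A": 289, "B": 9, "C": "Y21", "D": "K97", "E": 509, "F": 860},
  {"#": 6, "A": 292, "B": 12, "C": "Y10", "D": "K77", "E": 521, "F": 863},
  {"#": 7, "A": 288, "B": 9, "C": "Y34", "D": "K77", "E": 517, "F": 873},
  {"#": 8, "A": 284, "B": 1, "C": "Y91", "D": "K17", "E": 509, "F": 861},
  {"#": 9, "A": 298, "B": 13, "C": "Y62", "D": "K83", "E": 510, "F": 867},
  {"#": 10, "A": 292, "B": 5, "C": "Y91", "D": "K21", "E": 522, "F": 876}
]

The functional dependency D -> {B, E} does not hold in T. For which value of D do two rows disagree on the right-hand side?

K77

D=K70: row 1 → {B,E} = (4, 519) ✓
D=K17: rows 2, 8 → {B,E} = (1, 509), (1, 509) ✓
D=K97: rows 3, 5 → {B,E} = (9, 509), (9, 509) ✓
D=K53: row 4 → {B,E} = (3, 526) ✓
D=K77: rows 6, 7 → {B,E} takes values {(12, 521), (9, 517)} — violation
D=K83: row 9 → {B,E} = (13, 510) ✓
D=K21: row 10 → {B,E} = (5, 522) ✓
The only D value with inconsistent RHS is D=K77.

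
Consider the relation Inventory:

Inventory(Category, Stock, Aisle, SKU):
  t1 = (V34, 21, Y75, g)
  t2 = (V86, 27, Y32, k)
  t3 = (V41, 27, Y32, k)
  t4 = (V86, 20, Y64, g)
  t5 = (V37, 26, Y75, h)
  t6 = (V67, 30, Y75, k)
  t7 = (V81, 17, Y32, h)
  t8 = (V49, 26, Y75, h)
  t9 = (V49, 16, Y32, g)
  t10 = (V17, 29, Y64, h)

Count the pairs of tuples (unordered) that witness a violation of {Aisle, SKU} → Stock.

0

(Aisle=Y32, SKU=k): all 2 rows agree on Stock — 0 pairs.
(Aisle=Y75, SKU=h): all 2 rows agree on Stock — 0 pairs.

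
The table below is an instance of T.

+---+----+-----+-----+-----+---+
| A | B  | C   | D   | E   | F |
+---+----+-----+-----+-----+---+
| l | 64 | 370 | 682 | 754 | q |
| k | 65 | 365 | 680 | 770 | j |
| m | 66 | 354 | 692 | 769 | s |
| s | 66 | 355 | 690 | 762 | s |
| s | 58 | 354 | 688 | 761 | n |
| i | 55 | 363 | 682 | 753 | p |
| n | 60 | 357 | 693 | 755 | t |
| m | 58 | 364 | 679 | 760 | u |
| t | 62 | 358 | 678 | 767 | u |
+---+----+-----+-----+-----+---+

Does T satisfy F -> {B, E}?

No

F=q: 1 row → {B,E} = (64, 754) ✓
F=j: 1 row → {B,E} = (65, 770) ✓
F=s: 2 rows → {B,E} takes values {(66, 769), (66, 762)} — violation
F=n: 1 row → {B,E} = (58, 761) ✓
F=p: 1 row → {B,E} = (55, 753) ✓
F=t: 1 row → {B,E} = (60, 755) ✓
F=u: 2 rows → {B,E} takes values {(58, 760), (62, 767)} — violation
Two rows agree on F but differ on {B, E}, so F -> {B, E} does not hold.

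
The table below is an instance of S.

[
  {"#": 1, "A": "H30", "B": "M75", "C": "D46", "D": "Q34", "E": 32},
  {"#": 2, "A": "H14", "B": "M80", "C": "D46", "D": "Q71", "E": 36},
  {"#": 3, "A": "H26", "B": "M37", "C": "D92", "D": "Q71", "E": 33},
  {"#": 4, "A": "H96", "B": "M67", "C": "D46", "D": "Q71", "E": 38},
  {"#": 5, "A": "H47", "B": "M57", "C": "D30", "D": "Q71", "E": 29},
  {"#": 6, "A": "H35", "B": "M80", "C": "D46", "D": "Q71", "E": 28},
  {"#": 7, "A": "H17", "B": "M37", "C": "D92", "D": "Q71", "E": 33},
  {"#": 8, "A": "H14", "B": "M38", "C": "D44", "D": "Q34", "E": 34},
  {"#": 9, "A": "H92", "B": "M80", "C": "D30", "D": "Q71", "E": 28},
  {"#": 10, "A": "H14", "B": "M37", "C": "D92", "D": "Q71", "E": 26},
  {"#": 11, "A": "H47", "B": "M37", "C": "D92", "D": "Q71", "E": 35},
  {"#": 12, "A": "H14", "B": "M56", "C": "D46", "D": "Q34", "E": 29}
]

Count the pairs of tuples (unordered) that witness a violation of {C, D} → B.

4

(C=D46, D=Q34): violating pairs (1,12) — 1 pair.
(C=D46, D=Q71): violating pairs (2,4), (4,6) — 2 pairs.
(C=D92, D=Q71): all 4 rows agree on B — 0 pairs.
(C=D30, D=Q71): violating pairs (5,9) — 1 pair.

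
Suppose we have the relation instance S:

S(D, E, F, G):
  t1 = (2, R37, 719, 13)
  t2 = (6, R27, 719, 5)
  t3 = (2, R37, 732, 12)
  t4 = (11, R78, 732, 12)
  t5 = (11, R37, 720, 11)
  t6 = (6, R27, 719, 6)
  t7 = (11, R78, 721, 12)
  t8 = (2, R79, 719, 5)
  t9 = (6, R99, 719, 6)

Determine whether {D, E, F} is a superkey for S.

No

Rows 2 and 6 have the same {D, E, F} value (D=6, E=R27, F=719) but are distinct tuples, so {D, E, F} does not determine every attribute — not a superkey.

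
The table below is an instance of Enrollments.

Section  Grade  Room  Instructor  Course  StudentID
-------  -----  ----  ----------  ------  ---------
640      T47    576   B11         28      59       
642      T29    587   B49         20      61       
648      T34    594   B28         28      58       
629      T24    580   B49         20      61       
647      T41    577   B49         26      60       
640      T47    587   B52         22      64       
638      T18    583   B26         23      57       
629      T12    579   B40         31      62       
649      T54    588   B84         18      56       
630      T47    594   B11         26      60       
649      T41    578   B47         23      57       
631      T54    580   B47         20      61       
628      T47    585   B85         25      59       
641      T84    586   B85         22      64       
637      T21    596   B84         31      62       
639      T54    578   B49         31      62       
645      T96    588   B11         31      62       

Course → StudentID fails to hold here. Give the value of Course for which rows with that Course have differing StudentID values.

Course=28: 2 rows → StudentID takes values {59, 58} — violation
Course=20: 3 rows → StudentID = 61, 61, 61 ✓
Course=26: 2 rows → StudentID = 60, 60 ✓
Course=22: 2 rows → StudentID = 64, 64 ✓
Course=23: 2 rows → StudentID = 57, 57 ✓
Course=31: 4 rows → StudentID = 62, 62, 62, 62 ✓
Course=18: 1 row → StudentID = 56 ✓
Course=25: 1 row → StudentID = 59 ✓
The only Course value with inconsistent StudentID is Course=28.

28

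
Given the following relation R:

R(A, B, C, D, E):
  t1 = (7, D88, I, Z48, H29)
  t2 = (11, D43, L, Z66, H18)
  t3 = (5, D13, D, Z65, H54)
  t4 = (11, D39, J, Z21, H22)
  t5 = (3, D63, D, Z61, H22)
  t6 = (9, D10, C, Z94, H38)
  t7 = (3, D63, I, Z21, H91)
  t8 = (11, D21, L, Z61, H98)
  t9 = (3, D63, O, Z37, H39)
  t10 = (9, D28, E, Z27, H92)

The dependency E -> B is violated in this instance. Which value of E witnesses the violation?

H22

E=H29: row 1 → B = D88 ✓
E=H18: row 2 → B = D43 ✓
E=H54: row 3 → B = D13 ✓
E=H22: rows 4, 5 → B takes values {D39, D63} — violation
E=H38: row 6 → B = D10 ✓
E=H91: row 7 → B = D63 ✓
E=H98: row 8 → B = D21 ✓
E=H39: row 9 → B = D63 ✓
E=H92: row 10 → B = D28 ✓
The only E value with inconsistent B is E=H22.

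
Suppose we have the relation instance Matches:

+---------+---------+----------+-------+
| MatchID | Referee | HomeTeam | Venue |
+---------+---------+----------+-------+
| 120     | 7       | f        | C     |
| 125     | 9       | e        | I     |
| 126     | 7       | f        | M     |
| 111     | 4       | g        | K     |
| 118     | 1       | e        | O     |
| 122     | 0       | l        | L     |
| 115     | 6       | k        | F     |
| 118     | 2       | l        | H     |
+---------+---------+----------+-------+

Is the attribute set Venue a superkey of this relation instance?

All 8 rows have distinct Venue values, so Venue → (all attributes) holds and Venue is a superkey.

Yes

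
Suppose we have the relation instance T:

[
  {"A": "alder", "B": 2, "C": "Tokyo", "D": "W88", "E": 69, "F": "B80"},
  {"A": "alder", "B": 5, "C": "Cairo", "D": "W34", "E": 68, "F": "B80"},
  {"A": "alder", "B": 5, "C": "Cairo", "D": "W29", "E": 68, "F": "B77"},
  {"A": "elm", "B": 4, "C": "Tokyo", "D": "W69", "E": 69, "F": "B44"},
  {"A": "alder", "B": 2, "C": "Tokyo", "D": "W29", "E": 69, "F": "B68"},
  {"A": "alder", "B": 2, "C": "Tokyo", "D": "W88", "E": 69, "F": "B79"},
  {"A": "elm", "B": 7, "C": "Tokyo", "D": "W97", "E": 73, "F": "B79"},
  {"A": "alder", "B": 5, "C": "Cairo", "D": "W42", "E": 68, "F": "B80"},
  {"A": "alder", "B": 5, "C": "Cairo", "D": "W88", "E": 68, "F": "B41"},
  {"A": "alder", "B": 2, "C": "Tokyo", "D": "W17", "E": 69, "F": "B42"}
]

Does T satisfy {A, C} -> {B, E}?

(A=alder, C=Tokyo): 4 rows → {B,E} = (2, 69), (2, 69), (2, 69), (2, 69) ✓
(A=alder, C=Cairo): 4 rows → {B,E} = (5, 68), (5, 68), (5, 68), (5, 68) ✓
(A=elm, C=Tokyo): 2 rows → {B,E} takes values {(4, 69), (7, 73)} — violation
Two rows agree on {A, C} but differ on {B, E}, so {A, C} -> {B, E} does not hold.

No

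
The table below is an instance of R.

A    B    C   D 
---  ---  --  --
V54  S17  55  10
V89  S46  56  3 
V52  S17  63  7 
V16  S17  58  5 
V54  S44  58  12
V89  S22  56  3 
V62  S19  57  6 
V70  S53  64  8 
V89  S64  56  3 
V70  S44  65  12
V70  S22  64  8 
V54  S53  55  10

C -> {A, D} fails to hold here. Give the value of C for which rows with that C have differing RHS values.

58

C=55: 2 rows → {A,D} = (V54, 10), (V54, 10) ✓
C=56: 3 rows → {A,D} = (V89, 3), (V89, 3), (V89, 3) ✓
C=63: 1 row → {A,D} = (V52, 7) ✓
C=58: 2 rows → {A,D} takes values {(V16, 5), (V54, 12)} — violation
C=57: 1 row → {A,D} = (V62, 6) ✓
C=64: 2 rows → {A,D} = (V70, 8), (V70, 8) ✓
C=65: 1 row → {A,D} = (V70, 12) ✓
The only C value with inconsistent RHS is C=58.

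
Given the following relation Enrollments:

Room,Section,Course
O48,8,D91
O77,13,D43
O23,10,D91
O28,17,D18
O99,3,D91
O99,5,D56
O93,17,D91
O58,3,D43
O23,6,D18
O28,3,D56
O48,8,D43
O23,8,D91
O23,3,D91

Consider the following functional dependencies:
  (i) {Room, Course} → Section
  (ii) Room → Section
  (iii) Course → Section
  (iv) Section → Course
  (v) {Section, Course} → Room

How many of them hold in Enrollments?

0

(i) {Room, Course} → Section: (Room=O23, Course=D91): 3 rows → Section takes values {10, 8, 3} — violation — fails.
(ii) Room → Section: Room=O23: 4 rows → Section takes values {10, 6, 8, 3} — violation; Room=O28: 2 rows → Section takes values {17, 3} — violation; Room=O99: 2 rows → Section takes values {3, 5} — violation — fails.
(iii) Course → Section: Course=D91: 6 rows → Section takes values {8, 10, 3, 17} — violation; Course=D43: 3 rows → Section takes values {13, 3, 8} — violation; Course=D18: 2 rows → Section takes values {17, 6} — violation; Course=D56: 2 rows → Section takes values {5, 3} — violation — fails.
(iv) Section → Course: Section=8: 3 rows → Course takes values {D91, D43} — violation; Section=17: 2 rows → Course takes values {D18, D91} — violation; Section=3: 4 rows → Course takes values {D91, D43, D56} — violation — fails.
(v) {Section, Course} → Room: (Section=8, Course=D91): 2 rows → Room takes values {O48, O23} — violation; (Section=3, Course=D91): 2 rows → Room takes values {O99, O23} — violation — fails.
None of the 5 dependencies hold.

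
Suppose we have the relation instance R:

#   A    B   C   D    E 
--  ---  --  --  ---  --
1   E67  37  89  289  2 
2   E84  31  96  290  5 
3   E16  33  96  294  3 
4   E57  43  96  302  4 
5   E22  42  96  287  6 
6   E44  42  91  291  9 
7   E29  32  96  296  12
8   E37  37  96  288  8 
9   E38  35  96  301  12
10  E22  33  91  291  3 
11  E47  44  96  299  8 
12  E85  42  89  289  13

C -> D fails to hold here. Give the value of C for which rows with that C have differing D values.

C=89: rows 1, 12 → D = 289, 289 ✓
C=96: rows 2, 3, 4, 5, 7, 8, 9, 11 → D takes values {290, 294, 302, 287, 296, 288, 301, 299} — violation
C=91: rows 6, 10 → D = 291, 291 ✓
The only C value with inconsistent D is C=96.

96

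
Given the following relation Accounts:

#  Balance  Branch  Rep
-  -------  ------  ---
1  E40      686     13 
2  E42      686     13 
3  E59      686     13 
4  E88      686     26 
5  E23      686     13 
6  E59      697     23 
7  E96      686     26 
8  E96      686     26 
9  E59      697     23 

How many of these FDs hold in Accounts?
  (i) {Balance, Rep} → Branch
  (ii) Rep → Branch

2

(i) {Balance, Rep} → Branch: every LHS value maps to a single RHS value — holds.
(ii) Rep → Branch: every LHS value maps to a single RHS value — holds.
2 of the 2 dependencies hold.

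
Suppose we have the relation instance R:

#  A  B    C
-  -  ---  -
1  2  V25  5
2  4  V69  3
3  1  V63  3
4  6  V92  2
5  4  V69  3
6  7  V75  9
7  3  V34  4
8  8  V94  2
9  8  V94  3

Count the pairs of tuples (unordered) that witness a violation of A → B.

0

A=4: all 2 rows agree on B — 0 pairs.
A=8: all 2 rows agree on B — 0 pairs.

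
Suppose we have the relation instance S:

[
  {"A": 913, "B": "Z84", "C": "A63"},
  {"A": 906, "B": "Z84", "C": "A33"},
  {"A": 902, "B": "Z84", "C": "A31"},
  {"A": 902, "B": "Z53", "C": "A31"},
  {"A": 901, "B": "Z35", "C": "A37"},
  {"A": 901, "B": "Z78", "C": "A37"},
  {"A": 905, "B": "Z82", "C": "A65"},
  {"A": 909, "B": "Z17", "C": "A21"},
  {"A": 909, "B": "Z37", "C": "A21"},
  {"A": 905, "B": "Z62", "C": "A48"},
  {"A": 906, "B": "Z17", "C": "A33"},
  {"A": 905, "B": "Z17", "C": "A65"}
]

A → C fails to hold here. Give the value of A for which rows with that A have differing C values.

905

A=913: 1 row → C = A63 ✓
A=906: 2 rows → C = A33, A33 ✓
A=902: 2 rows → C = A31, A31 ✓
A=901: 2 rows → C = A37, A37 ✓
A=905: 3 rows → C takes values {A65, A48} — violation
A=909: 2 rows → C = A21, A21 ✓
The only A value with inconsistent C is A=905.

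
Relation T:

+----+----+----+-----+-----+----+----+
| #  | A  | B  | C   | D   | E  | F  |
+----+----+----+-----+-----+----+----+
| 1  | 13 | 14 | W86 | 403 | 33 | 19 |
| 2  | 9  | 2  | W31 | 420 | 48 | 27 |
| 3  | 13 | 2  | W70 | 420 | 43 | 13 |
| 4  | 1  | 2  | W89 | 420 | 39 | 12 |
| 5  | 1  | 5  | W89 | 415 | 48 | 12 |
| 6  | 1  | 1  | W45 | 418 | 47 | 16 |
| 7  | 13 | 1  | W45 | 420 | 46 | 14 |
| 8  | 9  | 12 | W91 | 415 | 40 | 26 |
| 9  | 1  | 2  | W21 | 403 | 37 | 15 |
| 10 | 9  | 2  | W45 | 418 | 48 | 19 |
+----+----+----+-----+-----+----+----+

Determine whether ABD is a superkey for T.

All 10 rows have distinct ABD values, so ABD → (all attributes) holds and ABD is a superkey.

Yes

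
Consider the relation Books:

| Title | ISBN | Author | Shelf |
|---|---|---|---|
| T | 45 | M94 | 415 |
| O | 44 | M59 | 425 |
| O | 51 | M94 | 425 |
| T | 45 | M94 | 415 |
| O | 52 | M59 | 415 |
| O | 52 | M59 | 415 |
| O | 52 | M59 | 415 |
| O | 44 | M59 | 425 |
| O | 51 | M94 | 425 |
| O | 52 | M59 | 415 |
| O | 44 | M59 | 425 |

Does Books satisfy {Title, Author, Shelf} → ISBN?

Yes

(Title=T, Author=M94, Shelf=415): 2 rows → ISBN = 45, 45 ✓
(Title=O, Author=M59, Shelf=425): 3 rows → ISBN = 44, 44, 44 ✓
(Title=O, Author=M94, Shelf=425): 2 rows → ISBN = 51, 51 ✓
(Title=O, Author=M59, Shelf=415): 4 rows → ISBN = 52, 52, 52, 52 ✓
Every {Title, Author, Shelf} value is associated with a single ISBN value, so {Title, Author, Shelf} → ISBN holds.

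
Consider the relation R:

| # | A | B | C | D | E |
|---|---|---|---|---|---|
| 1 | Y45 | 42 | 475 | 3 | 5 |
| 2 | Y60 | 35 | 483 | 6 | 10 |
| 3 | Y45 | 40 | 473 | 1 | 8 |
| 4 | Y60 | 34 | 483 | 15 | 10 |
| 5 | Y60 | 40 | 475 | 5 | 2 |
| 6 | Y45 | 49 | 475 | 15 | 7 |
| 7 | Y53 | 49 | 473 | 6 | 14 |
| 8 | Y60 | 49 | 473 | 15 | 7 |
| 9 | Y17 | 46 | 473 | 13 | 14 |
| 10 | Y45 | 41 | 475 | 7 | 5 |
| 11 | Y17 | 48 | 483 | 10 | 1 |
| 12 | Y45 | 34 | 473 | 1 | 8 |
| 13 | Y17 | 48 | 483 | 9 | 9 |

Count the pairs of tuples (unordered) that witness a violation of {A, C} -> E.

(A=Y45, C=475): violating pairs (1,6), (6,10) — 2 pairs.
(A=Y60, C=483): all 2 rows agree on E — 0 pairs.
(A=Y45, C=473): all 2 rows agree on E — 0 pairs.
(A=Y17, C=483): violating pairs (11,13) — 1 pair.

3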